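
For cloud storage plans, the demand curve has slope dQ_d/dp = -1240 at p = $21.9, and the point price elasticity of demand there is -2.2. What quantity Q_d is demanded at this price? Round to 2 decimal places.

Ed = (dQ_d/dp)·(p/Q_d) ⇒ Q_d = (dQ_d/dp)·p/Ed = (-1240)·21.9/(-2.2) = 12343.6363…

12343.64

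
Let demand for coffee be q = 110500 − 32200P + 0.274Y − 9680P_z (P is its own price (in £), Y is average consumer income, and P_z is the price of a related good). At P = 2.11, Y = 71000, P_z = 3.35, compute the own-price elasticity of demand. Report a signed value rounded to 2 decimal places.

-2.30

At the given values, q = 110500 − 32200(2.11) + 0.274(71000) − 9680(3.35) = 29584.
∂q/∂P = −32200.
E = (-32200) × (2.11/29584) = -2.2965…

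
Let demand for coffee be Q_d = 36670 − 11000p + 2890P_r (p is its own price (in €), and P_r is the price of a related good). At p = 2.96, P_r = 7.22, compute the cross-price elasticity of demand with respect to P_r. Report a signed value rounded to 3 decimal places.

0.835

At the given values, Q_d = 36670 − 11000(2.96) + 2890(7.22) = 24975.8.
∂Q_d/∂P_r = 2890.
E = (2890) × (7.22/24975.8) = 0.83544…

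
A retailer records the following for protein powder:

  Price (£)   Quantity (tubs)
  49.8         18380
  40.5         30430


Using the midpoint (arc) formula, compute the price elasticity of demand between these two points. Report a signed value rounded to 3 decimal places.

-2.397

%ΔQ = (30430 − 18380) / [(18380 + 30430)/2] = 12050/24405 = 0.493751…
%ΔP = (40.5 − 49.8) / [(49.8 + 40.5)/2] = -9.3/45.15 = -0.205980…
Arc Ed = %ΔQ / %ΔP = (12050/24405) / (-9.3/45.15) = -2.39708…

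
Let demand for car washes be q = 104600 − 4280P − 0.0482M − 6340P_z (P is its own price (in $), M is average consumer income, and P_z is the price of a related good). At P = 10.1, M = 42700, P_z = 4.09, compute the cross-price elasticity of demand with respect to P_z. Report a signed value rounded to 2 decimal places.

-0.78

At the given values, q = 104600 − 4280(10.1) − 0.0482(42700) − 6340(4.09) = 33383.26.
∂q/∂P_z = -6340.
E = (-6340) × (4.09/33383.26) = -0.7767…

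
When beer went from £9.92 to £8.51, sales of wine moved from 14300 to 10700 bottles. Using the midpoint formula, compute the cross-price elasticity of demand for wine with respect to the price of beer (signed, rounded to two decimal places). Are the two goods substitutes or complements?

%ΔQ_{wine} = (10700 − 14300)/avg = -3600/12500 = -0.288
%ΔP_{beer} = (8.51 − 9.92)/avg = -1.41/9.215 = -0.153011…
E_cross = (-3600/12500) / (-1.41/9.215) = 1.8822…
E_cross > 0 ⇒ the goods are substitutes.

1.88; substitutes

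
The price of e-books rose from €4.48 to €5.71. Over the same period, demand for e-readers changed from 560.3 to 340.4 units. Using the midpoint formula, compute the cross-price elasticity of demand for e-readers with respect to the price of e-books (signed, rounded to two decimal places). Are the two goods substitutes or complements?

-2.02; complements

%ΔQ_{e-readers} = (340.4 − 560.3)/avg = -219.9/450.35 = -0.488286…
%ΔP_{e-books} = (5.71 − 4.48)/avg = 1.23/5.095 = 0.241413…
E_cross = (-219.9/450.35) / (1.23/5.095) = -2.0226…
E_cross < 0 ⇒ the goods are complements.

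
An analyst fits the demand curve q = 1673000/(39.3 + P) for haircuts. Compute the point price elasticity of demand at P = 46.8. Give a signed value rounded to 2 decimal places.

-0.54

dq/dP = −1673000/(39.3 + P)² = -225.678. At P = 46.8, q = 19430.9.
Ed = (dq/dP)·(P/q) = (-225.678) × (46.8/19430.9) = -0.5435…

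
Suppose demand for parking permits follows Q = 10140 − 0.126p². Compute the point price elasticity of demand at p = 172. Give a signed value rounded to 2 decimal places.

-1.16

dQ/dp = −2·0.126·p = -43.344. At p = 172, Q = 6412.416.
Ed = (dQ/dp)·(p/Q) = (-43.344) × (172/6412.416) = -1.1626…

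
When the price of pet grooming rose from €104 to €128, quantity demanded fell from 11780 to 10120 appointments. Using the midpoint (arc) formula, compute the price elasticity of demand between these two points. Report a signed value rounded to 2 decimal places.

%ΔQ = (10120 − 11780) / [(11780 + 10120)/2] = -1660/10950 = -0.151598…
%ΔP = (128 − 104) / [(104 + 128)/2] = 24/116 = 0.206896…
Arc Ed = %ΔQ / %ΔP = (-1660/10950) / (24/116) = -0.7327…

-0.73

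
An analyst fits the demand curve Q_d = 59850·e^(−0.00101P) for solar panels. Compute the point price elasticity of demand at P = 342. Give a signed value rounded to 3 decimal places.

-0.345

dQ_d/dP = −0.00101·Q_d = -42.7929. At P = 342, Q_d = 42369.2.
Ed = (dQ_d/dP)·(P/Q_d) = (-42.7929) × (342/42369.2) = -0.34542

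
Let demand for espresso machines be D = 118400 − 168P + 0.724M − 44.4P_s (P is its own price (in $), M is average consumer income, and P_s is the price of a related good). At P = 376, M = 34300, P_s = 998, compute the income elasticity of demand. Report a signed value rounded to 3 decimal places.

0.695

At the given values, D = 118400 − 168(376) + 0.724(34300) − 44.4(998) = 35754.
∂D/∂M = 0.724.
E = (0.724) × (34300/35754) = 0.69455…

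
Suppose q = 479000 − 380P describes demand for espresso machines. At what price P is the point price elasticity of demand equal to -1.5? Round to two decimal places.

756.32

Ed = −380P/(479000 − 380P). Set this equal to -1.5:
380P = 1.5·(479000 − 380P) ⇒ 380P(1 + 1.5) = 1.5·479000
P = 1.5·479000 / (380·2.5) = 756.3157…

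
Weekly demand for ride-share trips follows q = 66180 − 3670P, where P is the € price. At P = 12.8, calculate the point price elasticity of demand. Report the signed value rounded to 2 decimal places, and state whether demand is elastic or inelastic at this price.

-2.45; elastic

dq/dP = −3670. At P = 12.8, q = 66180 − 3670(12.8) = 19204.
Ed = (dq/dP)·(P/q) = −3670 × (12.8/19204) = -2.4461…
|Ed| = 2.45 > 1, so demand is elastic.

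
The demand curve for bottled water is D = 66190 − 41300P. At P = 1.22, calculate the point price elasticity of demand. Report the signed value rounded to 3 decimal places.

dD/dP = −41300. At P = 1.22, D = 66190 − 41300(1.22) = 15804.
Ed = (dD/dP)·(P/D) = −41300 × (1.22/15804) = -3.18818…

-3.188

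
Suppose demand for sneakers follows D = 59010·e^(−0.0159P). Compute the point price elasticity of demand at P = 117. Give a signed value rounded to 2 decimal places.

dD/dP = −0.0159·D = -146.017. At P = 117, D = 9183.49.
Ed = (dD/dP)·(P/D) = (-146.017) × (117/9183.49) = -1.8603

-1.86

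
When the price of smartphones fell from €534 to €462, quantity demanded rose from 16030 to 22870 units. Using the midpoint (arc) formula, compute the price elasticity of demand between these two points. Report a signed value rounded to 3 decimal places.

%ΔQ = (22870 − 16030) / [(16030 + 22870)/2] = 6840/19450 = 0.351670…
%ΔP = (462 − 534) / [(534 + 462)/2] = -72/498 = -0.144578…
Arc Ed = %ΔQ / %ΔP = (6840/19450) / (-72/498) = -2.43239…

-2.432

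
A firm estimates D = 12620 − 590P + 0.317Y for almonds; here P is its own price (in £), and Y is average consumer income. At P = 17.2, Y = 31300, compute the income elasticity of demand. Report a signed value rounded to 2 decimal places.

At the given values, D = 12620 − 590(17.2) + 0.317(31300) = 12394.1.
∂D/∂Y = 0.317.
E = (0.317) × (31300/12394.1) = 0.8005…

0.80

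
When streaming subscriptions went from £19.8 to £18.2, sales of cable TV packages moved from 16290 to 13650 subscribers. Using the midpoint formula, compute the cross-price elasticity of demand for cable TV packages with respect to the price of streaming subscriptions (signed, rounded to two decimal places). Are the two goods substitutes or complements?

%ΔQ_{cable TV packages} = (13650 − 16290)/avg = -2640/14970 = -0.176352…
%ΔP_{streaming subscriptions} = (18.2 − 19.8)/avg = -1.6/19 = -0.084210…
E_cross = (-2640/14970) / (-1.6/19) = 2.0941…
E_cross > 0 ⇒ the goods are substitutes.

2.09; substitutes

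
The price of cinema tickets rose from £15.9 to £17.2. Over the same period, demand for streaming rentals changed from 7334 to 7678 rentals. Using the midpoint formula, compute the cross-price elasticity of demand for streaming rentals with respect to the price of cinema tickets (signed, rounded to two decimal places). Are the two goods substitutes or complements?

%ΔQ_{streaming rentals} = (7678 − 7334)/avg = 344/7506 = 0.045830…
%ΔP_{cinema tickets} = (17.2 − 15.9)/avg = 1.3/16.55 = 0.078549…
E_cross = (344/7506) / (1.3/16.55) = 0.5834…
E_cross > 0 ⇒ the goods are substitutes.

0.58; substitutes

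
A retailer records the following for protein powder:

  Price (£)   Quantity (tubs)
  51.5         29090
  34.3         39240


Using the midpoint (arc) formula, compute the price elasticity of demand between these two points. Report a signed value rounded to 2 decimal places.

-0.74

%ΔQ = (39240 − 29090) / [(29090 + 39240)/2] = 10150/34165 = 0.297087…
%ΔP = (34.3 − 51.5) / [(51.5 + 34.3)/2] = -17.2/42.9 = -0.400932…
Arc Ed = %ΔQ / %ΔP = (10150/34165) / (-17.2/42.9) = -0.7409…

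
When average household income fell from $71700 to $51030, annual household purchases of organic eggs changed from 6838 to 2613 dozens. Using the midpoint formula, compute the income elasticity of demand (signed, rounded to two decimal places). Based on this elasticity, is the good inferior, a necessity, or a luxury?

%ΔQ = (2613 − 6838)/[( 6838 + 2613)/2] = -4225/4725.5 = -0.894085…
%ΔIncome = (51030 − 71700)/[( 71700 + 51030)/2] = -20670/61365 = -0.336836…
E_income = (-4225/4725.5) / (-20670/61365) = 2.6543…
E_income > 1 ⇒ normal good, luxury.

2.65; luxury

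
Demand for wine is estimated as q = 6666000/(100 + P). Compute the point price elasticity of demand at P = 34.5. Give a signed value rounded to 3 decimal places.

dq/dP = −6666000/(100 + P)² = -368.486. At P = 34.5, q = 49561.3.
Ed = (dq/dP)·(P/q) = (-368.486) × (34.5/49561.3) = -0.25650…

-0.257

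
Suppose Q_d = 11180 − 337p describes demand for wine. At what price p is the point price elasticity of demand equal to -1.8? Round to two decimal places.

Ed = −337p/(11180 − 337p). Set this equal to -1.8:
337p = 1.8·(11180 − 337p) ⇒ 337p(1 + 1.8) = 1.8·11180
p = 1.8·11180 / (337·2.8) = 21.3268…

21.33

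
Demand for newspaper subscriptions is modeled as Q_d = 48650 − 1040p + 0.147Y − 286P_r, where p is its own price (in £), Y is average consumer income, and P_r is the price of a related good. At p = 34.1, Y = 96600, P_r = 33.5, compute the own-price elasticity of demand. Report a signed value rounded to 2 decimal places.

-1.99

At the given values, Q_d = 48650 − 1040(34.1) + 0.147(96600) − 286(33.5) = 17805.2.
∂Q_d/∂p = −1040.
E = (-1040) × (34.1/17805.2) = -1.9917…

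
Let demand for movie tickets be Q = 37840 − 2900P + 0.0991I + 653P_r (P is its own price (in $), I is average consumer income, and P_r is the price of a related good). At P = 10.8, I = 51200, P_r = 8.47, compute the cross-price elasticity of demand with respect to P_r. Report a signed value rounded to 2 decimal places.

0.32

At the given values, Q = 37840 − 2900(10.8) + 0.0991(51200) + 653(8.47) = 17124.83.
∂Q/∂P_r = 653.
E = (653) × (8.47/17124.83) = 0.3229…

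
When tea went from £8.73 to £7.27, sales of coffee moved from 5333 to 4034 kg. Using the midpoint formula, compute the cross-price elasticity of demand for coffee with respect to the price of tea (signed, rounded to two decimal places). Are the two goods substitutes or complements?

1.52; substitutes

%ΔQ_{coffee} = (4034 − 5333)/avg = -1299/4683.5 = -0.277356…
%ΔP_{tea} = (7.27 − 8.73)/avg = -1.46/8 = -0.1825
E_cross = (-1299/4683.5) / (-1.46/8) = 1.5197…
E_cross > 0 ⇒ the goods are substitutes.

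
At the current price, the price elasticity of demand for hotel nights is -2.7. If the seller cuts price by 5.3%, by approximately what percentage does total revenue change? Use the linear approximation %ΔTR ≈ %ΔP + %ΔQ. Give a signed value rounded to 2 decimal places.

+9.01%

%ΔQ ≈ Ed × %ΔP = (-2.7) × (-5.3%) = +14.3100%
%ΔTR ≈ %ΔP + %ΔQ = (-5.3%) + (+14.3100%) = +9.0100%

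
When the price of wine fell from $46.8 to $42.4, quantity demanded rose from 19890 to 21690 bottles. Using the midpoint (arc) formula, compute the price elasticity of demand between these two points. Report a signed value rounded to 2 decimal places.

-0.88

%ΔQ = (21690 − 19890) / [(19890 + 21690)/2] = 1800/20790 = 0.086580…
%ΔP = (42.4 − 46.8) / [(46.8 + 42.4)/2] = -4.4/44.6 = -0.098654…
Arc Ed = %ΔQ / %ΔP = (1800/20790) / (-4.4/44.6) = -0.8776…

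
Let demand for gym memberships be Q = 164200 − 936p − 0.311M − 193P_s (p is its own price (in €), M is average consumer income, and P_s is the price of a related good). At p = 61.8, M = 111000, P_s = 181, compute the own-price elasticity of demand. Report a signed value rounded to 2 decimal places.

At the given values, Q = 164200 − 936(61.8) − 0.311(111000) − 193(181) = 36901.2.
∂Q/∂p = −936.
E = (-936) × (61.8/36901.2) = -1.5675…

-1.57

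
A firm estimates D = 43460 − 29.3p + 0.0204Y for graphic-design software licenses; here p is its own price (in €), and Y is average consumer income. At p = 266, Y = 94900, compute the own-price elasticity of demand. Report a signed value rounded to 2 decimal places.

At the given values, D = 43460 − 29.3(266) + 0.0204(94900) = 37602.16.
∂D/∂p = −29.3.
E = (-29.3) × (266/37602.16) = -0.2072…

-0.21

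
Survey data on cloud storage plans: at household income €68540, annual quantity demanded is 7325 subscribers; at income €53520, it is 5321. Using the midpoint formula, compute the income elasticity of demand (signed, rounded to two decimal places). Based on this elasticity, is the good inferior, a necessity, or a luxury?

%ΔQ = (5321 − 7325)/[( 7325 + 5321)/2] = -2004/6323 = -0.316938…
%ΔIncome = (53520 − 68540)/[( 68540 + 53520)/2] = -15020/61030 = -0.246108…
E_income = (-2004/6323) / (-15020/61030) = 1.2877…
E_income > 1 ⇒ normal good, luxury.

1.29; luxury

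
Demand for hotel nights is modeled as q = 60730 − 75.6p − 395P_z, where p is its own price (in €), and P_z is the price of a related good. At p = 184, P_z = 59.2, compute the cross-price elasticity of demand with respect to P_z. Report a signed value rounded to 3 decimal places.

-0.998

At the given values, q = 60730 − 75.6(184) − 395(59.2) = 23435.6.
∂q/∂P_z = -395.
E = (-395) × (59.2/23435.6) = -0.99779…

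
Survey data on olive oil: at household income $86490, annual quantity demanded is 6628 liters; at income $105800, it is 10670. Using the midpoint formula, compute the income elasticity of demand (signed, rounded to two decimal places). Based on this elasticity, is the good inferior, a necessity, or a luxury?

2.33; luxury

%ΔQ = (10670 − 6628)/[( 6628 + 10670)/2] = 4042/8649 = 0.467337…
%ΔIncome = (105800 − 86490)/[( 86490 + 105800)/2] = 19310/96145 = 0.200842…
E_income = (4042/8649) / (19310/96145) = 2.3268…
E_income > 1 ⇒ normal good, luxury.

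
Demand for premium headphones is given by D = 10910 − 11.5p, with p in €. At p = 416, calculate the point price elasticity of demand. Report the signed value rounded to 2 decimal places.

dD/dp = −11.5. At p = 416, D = 10910 − 11.5(416) = 6126.
Ed = (dD/dp)·(p/D) = −11.5 × (416/6126) = -0.7809…

-0.78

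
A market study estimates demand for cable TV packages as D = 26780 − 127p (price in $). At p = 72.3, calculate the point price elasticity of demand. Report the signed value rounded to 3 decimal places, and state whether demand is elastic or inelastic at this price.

dD/dp = −127. At p = 72.3, D = 26780 − 127(72.3) = 17597.9.
Ed = (dD/dp)·(p/D) = −127 × (72.3/17597.9) = -0.52177…
|Ed| = 0.522 < 1, so demand is inelastic.

-0.522; inelastic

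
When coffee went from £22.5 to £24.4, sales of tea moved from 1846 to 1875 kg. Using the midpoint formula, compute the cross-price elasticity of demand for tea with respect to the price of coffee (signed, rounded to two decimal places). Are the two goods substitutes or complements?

%ΔQ_{tea} = (1875 − 1846)/avg = 29/1860.5 = 0.015587…
%ΔP_{coffee} = (24.4 − 22.5)/avg = 1.9/23.45 = 0.081023…
E_cross = (29/1860.5) / (1.9/23.45) = 0.1923…
E_cross > 0 ⇒ the goods are substitutes.

0.19; substitutes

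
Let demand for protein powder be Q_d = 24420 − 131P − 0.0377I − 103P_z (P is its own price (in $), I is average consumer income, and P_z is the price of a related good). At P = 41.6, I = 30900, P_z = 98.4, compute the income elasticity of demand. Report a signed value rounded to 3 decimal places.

-0.152

At the given values, Q_d = 24420 − 131(41.6) − 0.0377(30900) − 103(98.4) = 7670.27.
∂Q_d/∂I = -0.0377.
E = (-0.0377) × (30900/7670.27) = -0.15187…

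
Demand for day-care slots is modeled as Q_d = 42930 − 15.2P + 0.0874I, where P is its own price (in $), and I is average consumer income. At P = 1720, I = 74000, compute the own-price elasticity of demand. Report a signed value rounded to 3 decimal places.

-1.124

At the given values, Q_d = 42930 − 15.2(1720) + 0.0874(74000) = 23253.6.
∂Q_d/∂P = −15.2.
E = (-15.2) × (1720/23253.6) = -1.12429…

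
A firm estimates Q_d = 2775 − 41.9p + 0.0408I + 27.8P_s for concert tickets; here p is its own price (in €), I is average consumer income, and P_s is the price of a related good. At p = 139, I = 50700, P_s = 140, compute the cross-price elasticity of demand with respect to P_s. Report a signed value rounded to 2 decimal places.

At the given values, Q_d = 2775 − 41.9(139) + 0.0408(50700) + 27.8(140) = 2911.46.
∂Q_d/∂P_s = 27.8.
E = (27.8) × (140/2911.46) = 1.3367…

1.34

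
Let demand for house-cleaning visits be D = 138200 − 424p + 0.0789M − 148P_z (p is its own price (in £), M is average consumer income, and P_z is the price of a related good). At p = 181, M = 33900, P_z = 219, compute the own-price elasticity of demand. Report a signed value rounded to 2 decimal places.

-2.42

At the given values, D = 138200 − 424(181) + 0.0789(33900) − 148(219) = 31718.71.
∂D/∂p = −424.
E = (-424) × (181/31718.71) = -2.4195…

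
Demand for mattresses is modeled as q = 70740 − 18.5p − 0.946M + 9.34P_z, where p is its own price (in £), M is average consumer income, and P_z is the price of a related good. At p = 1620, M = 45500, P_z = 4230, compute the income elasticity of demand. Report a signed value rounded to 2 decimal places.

-1.16

At the given values, q = 70740 − 18.5(1620) − 0.946(45500) + 9.34(4230) = 37235.2.
∂q/∂M = -0.946.
E = (-0.946) × (45500/37235.2) = -1.1559…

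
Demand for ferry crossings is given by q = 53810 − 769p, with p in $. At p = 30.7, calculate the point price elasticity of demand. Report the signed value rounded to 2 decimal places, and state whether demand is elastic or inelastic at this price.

dq/dp = −769. At p = 30.7, q = 53810 − 769(30.7) = 30201.7.
Ed = (dq/dp)·(p/q) = −769 × (30.7/30201.7) = -0.7816…
|Ed| = 0.78 < 1, so demand is inelastic.

-0.78; inelastic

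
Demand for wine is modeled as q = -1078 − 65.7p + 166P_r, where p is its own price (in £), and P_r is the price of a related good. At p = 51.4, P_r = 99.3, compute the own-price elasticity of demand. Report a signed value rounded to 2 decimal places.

At the given values, q = -1078 − 65.7(51.4) + 166(99.3) = 12028.82.
∂q/∂p = −65.7.
E = (-65.7) × (51.4/12028.82) = -0.2807…

-0.28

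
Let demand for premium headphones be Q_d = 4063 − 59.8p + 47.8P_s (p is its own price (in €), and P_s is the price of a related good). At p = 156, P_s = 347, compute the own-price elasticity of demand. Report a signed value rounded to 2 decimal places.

-0.82

At the given values, Q_d = 4063 − 59.8(156) + 47.8(347) = 11320.8.
∂Q_d/∂p = −59.8.
E = (-59.8) × (156/11320.8) = -0.8240…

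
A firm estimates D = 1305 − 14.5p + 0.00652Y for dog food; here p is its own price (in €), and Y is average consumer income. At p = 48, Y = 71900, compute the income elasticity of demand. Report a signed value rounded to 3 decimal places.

At the given values, D = 1305 − 14.5(48) + 0.00652(71900) = 1077.788.
∂D/∂Y = 0.00652.
E = (0.00652) × (71900/1077.788) = 0.43495…

0.435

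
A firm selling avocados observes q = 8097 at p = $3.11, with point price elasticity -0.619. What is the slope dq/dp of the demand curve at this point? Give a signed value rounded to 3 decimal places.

Ed = (dq/dp)·(p/q) ⇒ dq/dp = Ed·q/p = (-0.619)·8097/3.11 = -1611.58938…

-1611.589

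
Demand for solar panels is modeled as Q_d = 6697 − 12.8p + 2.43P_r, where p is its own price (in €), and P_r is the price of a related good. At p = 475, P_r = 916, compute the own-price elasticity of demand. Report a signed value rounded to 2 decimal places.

At the given values, Q_d = 6697 − 12.8(475) + 2.43(916) = 2842.88.
∂Q_d/∂p = −12.8.
E = (-12.8) × (475/2842.88) = -2.1386…

-2.14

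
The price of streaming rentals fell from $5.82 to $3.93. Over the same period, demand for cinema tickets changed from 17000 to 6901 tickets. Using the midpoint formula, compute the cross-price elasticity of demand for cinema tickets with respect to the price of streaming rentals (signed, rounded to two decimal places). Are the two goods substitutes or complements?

2.18; substitutes

%ΔQ_{cinema tickets} = (6901 − 17000)/avg = -10099/11950.5 = -0.845069…
%ΔP_{streaming rentals} = (3.93 − 5.82)/avg = -1.89/4.875 = -0.387692…
E_cross = (-10099/11950.5) / (-1.89/4.875) = 2.1797…
E_cross > 0 ⇒ the goods are substitutes.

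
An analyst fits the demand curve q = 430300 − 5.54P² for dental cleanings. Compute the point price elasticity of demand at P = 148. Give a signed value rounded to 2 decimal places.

dq/dP = −2·5.54·P = -1639.84. At P = 148, q = 308951.84.
Ed = (dq/dP)·(P/q) = (-1639.84) × (148/308951.84) = -0.7855…

-0.79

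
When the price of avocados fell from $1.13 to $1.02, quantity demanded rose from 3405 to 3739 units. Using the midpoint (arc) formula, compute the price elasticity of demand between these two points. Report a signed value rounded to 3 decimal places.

-0.914

%ΔQ = (3739 − 3405) / [(3405 + 3739)/2] = 334/3572 = 0.093505…
%ΔP = (1.02 − 1.13) / [(1.13 + 1.02)/2] = -0.11/1.075 = -0.102325…
Arc Ed = %ΔQ / %ΔP = (334/3572) / (-0.11/1.075) = -0.91379…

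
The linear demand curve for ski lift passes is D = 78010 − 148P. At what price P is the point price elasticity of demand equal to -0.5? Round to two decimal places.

Ed = −148P/(78010 − 148P). Set this equal to -0.5:
148P = 0.5·(78010 − 148P) ⇒ 148P(1 + 0.5) = 0.5·78010
P = 0.5·78010 / (148·1.5) = 175.6981…

175.70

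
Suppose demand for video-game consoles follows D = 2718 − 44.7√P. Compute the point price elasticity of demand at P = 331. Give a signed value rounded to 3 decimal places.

dD/dP = −44.7/(2√P) = -1.22847. At P = 331, D = 1904.75.
Ed = (dD/dP)·(P/D) = (-1.22847) × (331/1904.75) = -0.21347…

-0.213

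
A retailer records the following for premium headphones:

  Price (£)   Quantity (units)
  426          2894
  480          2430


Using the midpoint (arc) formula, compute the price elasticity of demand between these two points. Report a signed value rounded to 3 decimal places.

%ΔQ = (2430 − 2894) / [(2894 + 2430)/2] = -464/2662 = -0.174305…
%ΔP = (480 − 426) / [(426 + 480)/2] = 54/453 = 0.119205…
Arc Ed = %ΔQ / %ΔP = (-464/2662) / (54/453) = -1.46222…

-1.462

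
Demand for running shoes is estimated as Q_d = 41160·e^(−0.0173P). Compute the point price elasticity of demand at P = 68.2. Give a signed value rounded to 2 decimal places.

-1.18

dQ_d/dP = −0.0173·Q_d = -218.834. At P = 68.2, Q_d = 12649.4.
Ed = (dQ_d/dP)·(P/Q_d) = (-218.834) × (68.2/12649.4) = -1.1798…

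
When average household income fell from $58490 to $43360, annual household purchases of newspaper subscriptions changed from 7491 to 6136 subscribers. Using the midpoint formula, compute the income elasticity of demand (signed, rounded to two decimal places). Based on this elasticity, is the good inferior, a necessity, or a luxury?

0.67; necessity

%ΔQ = (6136 − 7491)/[( 7491 + 6136)/2] = -1355/6813.5 = -0.198869…
%ΔIncome = (43360 − 58490)/[( 58490 + 43360)/2] = -15130/50925 = -0.297103…
E_income = (-1355/6813.5) / (-15130/50925) = 0.6693…
0 < E_income < 1 ⇒ normal good, necessity.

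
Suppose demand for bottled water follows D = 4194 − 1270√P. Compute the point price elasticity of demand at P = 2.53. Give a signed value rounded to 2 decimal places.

-0.46

dD/dP = −1270/(2√P) = -399.221. At P = 2.53, D = 2173.94.
Ed = (dD/dP)·(P/D) = (-399.221) × (2.53/2173.94) = -0.4646…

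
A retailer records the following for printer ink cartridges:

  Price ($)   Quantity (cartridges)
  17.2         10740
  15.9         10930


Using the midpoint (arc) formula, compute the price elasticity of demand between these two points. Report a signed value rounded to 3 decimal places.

%ΔQ = (10930 − 10740) / [(10740 + 10930)/2] = 190/10835 = 0.017535…
%ΔP = (15.9 − 17.2) / [(17.2 + 15.9)/2] = -1.3/16.55 = -0.078549…
Arc Ed = %ΔQ / %ΔP = (190/10835) / (-1.3/16.55) = -0.22324…

-0.223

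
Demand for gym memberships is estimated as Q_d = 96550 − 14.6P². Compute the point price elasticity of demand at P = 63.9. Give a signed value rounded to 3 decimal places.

dQ_d/dP = −2·14.6·P = -1865.88. At P = 63.9, Q_d = 36935.134.
Ed = (dQ_d/dP)·(P/Q_d) = (-1865.88) × (63.9/36935.134) = -3.22808…

-3.228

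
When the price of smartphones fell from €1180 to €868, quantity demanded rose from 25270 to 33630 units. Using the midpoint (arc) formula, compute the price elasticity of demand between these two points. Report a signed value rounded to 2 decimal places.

%ΔQ = (33630 − 25270) / [(25270 + 33630)/2] = 8360/29450 = 0.283870…
%ΔP = (868 − 1180) / [(1180 + 868)/2] = -312/1024 = -0.304687…
Arc Ed = %ΔQ / %ΔP = (8360/29450) / (-312/1024) = -0.9316…

-0.93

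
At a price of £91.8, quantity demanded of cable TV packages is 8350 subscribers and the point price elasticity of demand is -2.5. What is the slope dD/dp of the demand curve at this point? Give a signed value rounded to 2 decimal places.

-227.40

Ed = (dD/dp)·(p/D) ⇒ dD/dp = Ed·D/p = (-2.5)·8350/91.8 = -227.3965…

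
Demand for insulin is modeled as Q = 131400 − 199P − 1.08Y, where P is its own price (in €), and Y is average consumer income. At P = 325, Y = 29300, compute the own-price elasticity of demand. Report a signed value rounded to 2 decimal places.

-1.84

At the given values, Q = 131400 − 199(325) − 1.08(29300) = 35081.
∂Q/∂P = −199.
E = (-199) × (325/35081) = -1.8435…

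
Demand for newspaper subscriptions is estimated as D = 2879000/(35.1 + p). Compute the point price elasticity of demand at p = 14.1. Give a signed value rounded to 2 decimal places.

dD/dp = −2879000/(35.1 + p)² = -1189.35. At p = 14.1, D = 58516.3.
Ed = (dD/dp)·(p/D) = (-1189.35) × (14.1/58516.3) = -0.2865…

-0.29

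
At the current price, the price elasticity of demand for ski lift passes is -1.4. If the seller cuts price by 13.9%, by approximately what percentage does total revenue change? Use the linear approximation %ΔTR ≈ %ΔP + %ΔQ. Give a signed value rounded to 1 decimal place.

+5.6%

%ΔQ ≈ Ed × %ΔP = (-1.4) × (-13.9%) = +19.4600%
%ΔTR ≈ %ΔP + %ΔQ = (-13.9%) + (+19.4600%) = +5.5600%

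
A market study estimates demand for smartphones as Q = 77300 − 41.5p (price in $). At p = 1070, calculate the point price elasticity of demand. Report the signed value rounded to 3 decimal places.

dQ/dp = −41.5. At p = 1070, Q = 77300 − 41.5(1070) = 32895.
Ed = (dQ/dp)·(p/Q) = −41.5 × (1070/32895) = -1.34990…

-1.350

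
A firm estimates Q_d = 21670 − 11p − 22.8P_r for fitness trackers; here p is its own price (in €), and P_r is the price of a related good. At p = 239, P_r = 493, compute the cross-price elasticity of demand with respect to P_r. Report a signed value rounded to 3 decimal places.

At the given values, Q_d = 21670 − 11(239) − 22.8(493) = 7800.6.
∂Q_d/∂P_r = -22.8.
E = (-22.8) × (493/7800.6) = -1.44096…

-1.441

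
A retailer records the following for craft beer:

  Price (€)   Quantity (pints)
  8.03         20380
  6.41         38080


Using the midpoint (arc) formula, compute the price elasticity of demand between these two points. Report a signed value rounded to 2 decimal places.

-2.70

%ΔQ = (38080 − 20380) / [(20380 + 38080)/2] = 17700/29230 = 0.605542…
%ΔP = (6.41 − 8.03) / [(8.03 + 6.41)/2] = -1.62/7.22 = -0.224376…
Arc Ed = %ΔQ / %ΔP = (17700/29230) / (-1.62/7.22) = -2.6987…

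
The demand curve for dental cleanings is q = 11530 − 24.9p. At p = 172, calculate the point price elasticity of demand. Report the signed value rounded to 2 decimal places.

dq/dp = −24.9. At p = 172, q = 11530 − 24.9(172) = 7247.2.
Ed = (dq/dp)·(p/q) = −24.9 × (172/7247.2) = -0.5909…

-0.59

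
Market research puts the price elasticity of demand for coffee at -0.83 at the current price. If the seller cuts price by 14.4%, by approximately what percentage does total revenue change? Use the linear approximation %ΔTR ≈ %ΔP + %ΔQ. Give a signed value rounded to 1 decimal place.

%ΔQ ≈ Ed × %ΔP = (-0.83) × (-14.4%) = +11.9520%
%ΔTR ≈ %ΔP + %ΔQ = (-14.4%) + (+11.9520%) = -2.4480%

-2.4%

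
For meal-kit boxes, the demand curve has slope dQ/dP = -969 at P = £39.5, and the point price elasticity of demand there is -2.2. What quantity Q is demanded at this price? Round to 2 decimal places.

Ed = (dQ/dP)·(P/Q) ⇒ Q = (dQ/dP)·P/Ed = (-969)·39.5/(-2.2) = 17397.9545…

17397.95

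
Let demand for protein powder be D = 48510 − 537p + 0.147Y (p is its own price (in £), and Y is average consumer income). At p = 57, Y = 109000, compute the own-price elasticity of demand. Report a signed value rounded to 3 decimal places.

-0.902

At the given values, D = 48510 − 537(57) + 0.147(109000) = 33924.
∂D/∂p = −537.
E = (-537) × (57/33924) = -0.90228…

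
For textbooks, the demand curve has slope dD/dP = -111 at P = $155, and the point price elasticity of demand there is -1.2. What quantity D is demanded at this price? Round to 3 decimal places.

14337.500

Ed = (dD/dP)·(P/D) ⇒ D = (dD/dP)·P/Ed = (-111)·155/(-1.2) = 14337.5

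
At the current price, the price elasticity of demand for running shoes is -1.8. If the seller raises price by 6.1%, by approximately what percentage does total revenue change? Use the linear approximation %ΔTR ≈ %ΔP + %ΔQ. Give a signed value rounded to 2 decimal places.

%ΔQ ≈ Ed × %ΔP = (-1.8) × (+6.1%) = -10.9800%
%ΔTR ≈ %ΔP + %ΔQ = (+6.1%) + (-10.9800%) = -4.8800%

-4.88%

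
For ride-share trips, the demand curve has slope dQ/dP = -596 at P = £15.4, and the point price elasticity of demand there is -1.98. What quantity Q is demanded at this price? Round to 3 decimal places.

4635.556

Ed = (dQ/dP)·(P/Q) ⇒ Q = (dQ/dP)·P/Ed = (-596)·15.4/(-1.98) = 4635.55555…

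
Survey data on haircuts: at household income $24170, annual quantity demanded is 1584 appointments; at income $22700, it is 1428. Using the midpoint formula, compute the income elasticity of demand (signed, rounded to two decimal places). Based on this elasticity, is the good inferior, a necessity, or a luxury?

%ΔQ = (1428 − 1584)/[( 1584 + 1428)/2] = -156/1506 = -0.103585…
%ΔIncome = (22700 − 24170)/[( 24170 + 22700)/2] = -1470/23435 = -0.062726…
E_income = (-156/1506) / (-1470/23435) = 1.6513…
E_income > 1 ⇒ normal good, luxury.

1.65; luxury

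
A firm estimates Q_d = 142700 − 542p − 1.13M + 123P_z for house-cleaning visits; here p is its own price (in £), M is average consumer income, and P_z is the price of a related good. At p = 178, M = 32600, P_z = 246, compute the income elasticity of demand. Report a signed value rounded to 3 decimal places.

-0.929

At the given values, Q_d = 142700 − 542(178) − 1.13(32600) + 123(246) = 39644.
∂Q_d/∂M = -1.13.
E = (-1.13) × (32600/39644) = -0.92922…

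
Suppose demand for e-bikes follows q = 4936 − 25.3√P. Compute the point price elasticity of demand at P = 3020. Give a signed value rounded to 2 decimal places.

dq/dP = −25.3/(2√P) = -0.23019. At P = 3020, q = 3545.65.
Ed = (dq/dP)·(P/q) = (-0.23019) × (3020/3545.65) = -0.1960…

-0.20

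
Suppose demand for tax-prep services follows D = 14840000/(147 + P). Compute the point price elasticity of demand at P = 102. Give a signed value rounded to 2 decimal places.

-0.41

dD/dP = −14840000/(147 + P)² = -239.351. At P = 102, D = 59598.4.
Ed = (dD/dP)·(P/D) = (-239.351) × (102/59598.4) = -0.4096…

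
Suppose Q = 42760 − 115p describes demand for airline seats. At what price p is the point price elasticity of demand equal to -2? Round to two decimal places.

247.88

Ed = −115p/(42760 − 115p). Set this equal to -2:
115p = 2·(42760 − 115p) ⇒ 115p(1 + 2) = 2·42760
p = 2·42760 / (115·3) = 247.8840…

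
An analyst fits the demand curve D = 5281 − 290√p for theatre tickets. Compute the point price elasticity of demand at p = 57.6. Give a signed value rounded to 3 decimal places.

-0.357

dD/dp = −290/(2√p) = -19.1054. At p = 57.6, D = 3080.05.
Ed = (dD/dp)·(p/D) = (-19.1054) × (57.6/3080.05) = -0.35728…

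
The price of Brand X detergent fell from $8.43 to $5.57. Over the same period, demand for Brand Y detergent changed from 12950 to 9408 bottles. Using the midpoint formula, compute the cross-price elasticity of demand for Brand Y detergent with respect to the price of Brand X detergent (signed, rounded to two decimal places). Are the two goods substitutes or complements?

0.78; substitutes

%ΔQ_{Brand Y detergent} = (9408 − 12950)/avg = -3542/11179 = -0.316844…
%ΔP_{Brand X detergent} = (5.57 − 8.43)/avg = -2.86/7 = -0.408571…
E_cross = (-3542/11179) / (-2.86/7) = 0.7754…
E_cross > 0 ⇒ the goods are substitutes.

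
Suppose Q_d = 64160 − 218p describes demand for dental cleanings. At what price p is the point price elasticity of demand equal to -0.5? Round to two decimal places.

98.10

Ed = −218p/(64160 − 218p). Set this equal to -0.5:
218p = 0.5·(64160 − 218p) ⇒ 218p(1 + 0.5) = 0.5·64160
p = 0.5·64160 / (218·1.5) = 98.1039…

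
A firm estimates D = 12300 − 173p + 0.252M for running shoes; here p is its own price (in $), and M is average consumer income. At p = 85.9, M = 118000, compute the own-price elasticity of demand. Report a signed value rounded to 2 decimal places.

At the given values, D = 12300 − 173(85.9) + 0.252(118000) = 27175.3.
∂D/∂p = −173.
E = (-173) × (85.9/27175.3) = -0.5468…

-0.55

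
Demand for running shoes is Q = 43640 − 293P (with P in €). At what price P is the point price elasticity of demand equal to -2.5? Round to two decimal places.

Ed = −293P/(43640 − 293P). Set this equal to -2.5:
293P = 2.5·(43640 − 293P) ⇒ 293P(1 + 2.5) = 2.5·43640
P = 2.5·43640 / (293·3.5) = 106.3871…

106.39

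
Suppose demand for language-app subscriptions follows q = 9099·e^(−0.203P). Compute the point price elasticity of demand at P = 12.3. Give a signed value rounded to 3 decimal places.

dq/dP = −0.203·q = -152.09. At P = 12.3, q = 749.21.
Ed = (dq/dP)·(P/q) = (-152.09) × (12.3/749.21) = -2.4969

-2.497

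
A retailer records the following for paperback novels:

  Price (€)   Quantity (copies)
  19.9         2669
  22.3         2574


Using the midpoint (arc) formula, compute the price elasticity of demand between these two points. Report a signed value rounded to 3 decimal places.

-0.319

%ΔQ = (2574 − 2669) / [(2669 + 2574)/2] = -95/2621.5 = -0.036238…
%ΔP = (22.3 − 19.9) / [(19.9 + 22.3)/2] = 2.4/21.1 = 0.113744…
Arc Ed = %ΔQ / %ΔP = (-95/2621.5) / (2.4/21.1) = -0.31859…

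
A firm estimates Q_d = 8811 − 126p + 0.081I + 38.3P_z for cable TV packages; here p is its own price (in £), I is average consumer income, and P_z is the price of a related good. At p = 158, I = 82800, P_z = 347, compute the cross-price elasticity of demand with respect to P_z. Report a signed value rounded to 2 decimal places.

1.49

At the given values, Q_d = 8811 − 126(158) + 0.081(82800) + 38.3(347) = 8899.9.
∂Q_d/∂P_z = 38.3.
E = (38.3) × (347/8899.9) = 1.4932…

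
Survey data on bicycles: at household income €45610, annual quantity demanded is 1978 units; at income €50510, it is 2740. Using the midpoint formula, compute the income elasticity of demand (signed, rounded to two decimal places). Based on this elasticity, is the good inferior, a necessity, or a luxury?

3.17; luxury

%ΔQ = (2740 − 1978)/[( 1978 + 2740)/2] = 762/2359 = 0.323018…
%ΔIncome = (50510 − 45610)/[( 45610 + 50510)/2] = 4900/48060 = 0.101955…
E_income = (762/2359) / (4900/48060) = 3.1682…
E_income > 1 ⇒ normal good, luxury.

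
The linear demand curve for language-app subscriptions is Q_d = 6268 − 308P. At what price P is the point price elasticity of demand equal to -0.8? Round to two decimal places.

9.04

Ed = −308P/(6268 − 308P). Set this equal to -0.8:
308P = 0.8·(6268 − 308P) ⇒ 308P(1 + 0.8) = 0.8·6268
P = 0.8·6268 / (308·1.8) = 9.0447…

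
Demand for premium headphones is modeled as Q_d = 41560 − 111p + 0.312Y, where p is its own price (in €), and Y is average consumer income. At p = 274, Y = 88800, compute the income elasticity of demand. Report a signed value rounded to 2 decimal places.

At the given values, Q_d = 41560 − 111(274) + 0.312(88800) = 38851.6.
∂Q_d/∂Y = 0.312.
E = (0.312) × (88800/38851.6) = 0.7131…

0.71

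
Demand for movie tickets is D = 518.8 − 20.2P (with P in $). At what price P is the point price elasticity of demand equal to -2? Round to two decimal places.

17.12

Ed = −20.2P/(518.8 − 20.2P). Set this equal to -2:
20.2P = 2·(518.8 − 20.2P) ⇒ 20.2P(1 + 2) = 2·518.8
P = 2·518.8 / (20.2·3) = 17.1221…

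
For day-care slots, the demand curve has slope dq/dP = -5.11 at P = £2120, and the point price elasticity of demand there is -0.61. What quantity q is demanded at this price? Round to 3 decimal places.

17759.344

Ed = (dq/dP)·(P/q) ⇒ q = (dq/dP)·P/Ed = (-5.11)·2120/(-0.61) = 17759.34426…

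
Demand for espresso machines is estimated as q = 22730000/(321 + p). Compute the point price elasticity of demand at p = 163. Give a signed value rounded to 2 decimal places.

dq/dp = −22730000/(321 + p)² = -97.0306. At p = 163, q = 46962.8.
Ed = (dq/dp)·(p/q) = (-97.0306) × (163/46962.8) = -0.3367…

-0.34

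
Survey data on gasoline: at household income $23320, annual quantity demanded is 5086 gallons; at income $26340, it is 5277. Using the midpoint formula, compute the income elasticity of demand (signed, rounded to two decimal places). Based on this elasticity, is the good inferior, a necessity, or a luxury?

0.30; necessity

%ΔQ = (5277 − 5086)/[( 5086 + 5277)/2] = 191/5181.5 = 0.036861…
%ΔIncome = (26340 − 23320)/[( 23320 + 26340)/2] = 3020/24830 = 0.121627…
E_income = (191/5181.5) / (3020/24830) = 0.3030…
0 < E_income < 1 ⇒ normal good, necessity.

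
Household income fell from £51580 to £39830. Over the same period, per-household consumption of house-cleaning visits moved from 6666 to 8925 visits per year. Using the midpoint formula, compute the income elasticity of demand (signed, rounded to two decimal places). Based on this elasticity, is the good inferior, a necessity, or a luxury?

%ΔQ = (8925 − 6666)/[( 6666 + 8925)/2] = 2259/7795.5 = 0.289782…
%ΔIncome = (39830 − 51580)/[( 51580 + 39830)/2] = -11750/45705 = -0.257083…
E_income = (2259/7795.5) / (-11750/45705) = -1.1271…
E_income < 0 ⇒ inferior good.

-1.13; inferior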